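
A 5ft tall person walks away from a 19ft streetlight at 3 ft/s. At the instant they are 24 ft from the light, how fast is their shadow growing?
15/14 ft/s

By similar triangles: 19/(x+s) = 5/s
Solving: s = 5x/14
ds/dt = 5/14 · dx/dt = 5/14 · 3 = 15/14 ft/s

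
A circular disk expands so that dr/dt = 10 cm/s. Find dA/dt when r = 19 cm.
380π cm²/s

A = πr²
dA/dt = 2πr · dr/dt = 2π(19)(10) = 380π cm²/s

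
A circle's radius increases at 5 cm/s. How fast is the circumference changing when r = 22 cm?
10π cm/s

C = 2πr
dC/dt = 2π · dr/dt = 2π · 5 = 10π cm/s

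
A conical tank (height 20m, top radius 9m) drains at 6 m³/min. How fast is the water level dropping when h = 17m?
800/(7803π) ≈ 0.03263 m/min

r/h = 9/20, so r = (9/20)h
V = (1/3)πr²h = (1/3)π((9/20)h)²h = (27/400)πh³
dV/dh = (81/400)πh²
dh/dt = (dV/dt)/(dV/dh) = -6/((81/400)π·17²) = -800/(7803π) m/min
The level is dropping at 800/(7803π) ≈ 0.03263 m/min.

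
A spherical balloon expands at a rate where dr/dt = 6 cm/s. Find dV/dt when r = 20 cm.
9600π cm³/s

V = (4/3)πr³
dV/dt = dV/dr · dr/dt = 4πr² · 6
At r = 20: dV/dt = 9600π cm³/s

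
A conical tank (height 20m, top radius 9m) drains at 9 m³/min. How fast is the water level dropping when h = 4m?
25/(9π) ≈ 0.8842 m/min

r/h = 9/20, so r = (9/20)h
V = (1/3)πr²h = (1/3)π((9/20)h)²h = (27/400)πh³
dV/dh = (81/400)πh²
dh/dt = (dV/dt)/(dV/dh) = -9/((81/400)π·4²) = -25/(9π) m/min
The level is dropping at 25/(9π) ≈ 0.8842 m/min.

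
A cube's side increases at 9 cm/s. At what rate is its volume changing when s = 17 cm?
7803 cm³/s

V = s³
dV/dt = 3s² · ds/dt = 3·17²·9 = 7803 cm³/s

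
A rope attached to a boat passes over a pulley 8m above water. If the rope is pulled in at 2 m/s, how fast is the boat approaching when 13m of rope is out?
26√105/105 ≈ 2.537 m/s

rope² = x² + 8²
x = √(13² - 8²) = √105
dx/dt = (rope/x) · d(rope)/dt = (13/√105) · (-2) = -26√105/105 m/s
The boat approaches at 26√105/105 ≈ 2.537 m/s.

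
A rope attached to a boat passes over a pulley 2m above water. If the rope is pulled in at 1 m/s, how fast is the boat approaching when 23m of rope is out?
23√21/105 ≈ 1.004 m/s

rope² = x² + 2²
x = √(23² - 2²) = 5√21
dx/dt = (rope/x) · d(rope)/dt = (23/(5√21)) · (-1) = -23√21/105 m/s
The boat approaches at 23√21/105 ≈ 1.004 m/s.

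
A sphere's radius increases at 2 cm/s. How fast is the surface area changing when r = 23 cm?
368π cm²/s

S = 4πr²
dS/dt = dS/dr · dr/dt = 8πr · 2
At r = 23: dS/dt = 368π cm²/s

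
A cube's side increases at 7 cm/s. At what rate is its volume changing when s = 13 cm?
3549 cm³/s

V = s³
dV/dt = 3s² · ds/dt = 3·13²·7 = 3549 cm³/s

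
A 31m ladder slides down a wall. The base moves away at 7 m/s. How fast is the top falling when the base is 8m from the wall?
56√897/897 ≈ 1.87 m/s

x² + y² = 31²
2x·dx/dt + 2y·dy/dt = 0
dy/dt = -x/y · dx/dt = -8/√897 · 7 = -56√897/897 m/s
The top is descending at 56√897/897 ≈ 1.87 m/s.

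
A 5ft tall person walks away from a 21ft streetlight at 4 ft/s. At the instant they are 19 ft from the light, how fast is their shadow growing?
5/4 ft/s

By similar triangles: 21/(x+s) = 5/s
Solving: s = 5x/16
ds/dt = 5/16 · dx/dt = 5/16 · 4 = 5/4 ft/s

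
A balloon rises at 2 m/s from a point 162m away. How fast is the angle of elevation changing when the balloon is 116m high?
0.008161 rad/s

tan(θ) = y/162
sec²(θ) · dθ/dt = (1/162) · dy/dt
dθ/dt = cos²(θ)/162 · 2 = 162/(162² + 116²) · 2
dθ/dt = 0.008161 rad/s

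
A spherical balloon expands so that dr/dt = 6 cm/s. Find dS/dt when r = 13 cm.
624π cm²/s

S = 4πr²
dS/dt = dS/dr · dr/dt = 8πr · 6
At r = 13: dS/dt = 624π cm²/s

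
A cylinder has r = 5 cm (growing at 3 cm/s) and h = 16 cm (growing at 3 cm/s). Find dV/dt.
555π cm³/s

V = πr²h
dV/dt = 2πrh·dr/dt + πr²·dh/dt
= 2π(5)(16)(3) + π(5)²(3)
= 555π cm³/s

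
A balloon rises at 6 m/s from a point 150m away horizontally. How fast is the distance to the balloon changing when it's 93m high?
186√3461/3461 ≈ 3.162 m/s

z² = 150² + y²
z = √(150² + 93²) = 3√3461
dz/dt = y/z · dy/dt = 93/(3√3461) · 6 = 186√3461/3461 ≈ 3.162 m/s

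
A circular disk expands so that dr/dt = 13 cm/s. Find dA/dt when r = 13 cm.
338π cm²/s

A = πr²
dA/dt = 2πr · dr/dt = 2π(13)(13) = 338π cm²/s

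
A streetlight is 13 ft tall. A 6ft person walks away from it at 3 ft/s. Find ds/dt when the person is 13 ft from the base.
18/7 ft/s

By similar triangles: 13/(x+s) = 6/s
Solving: s = 6x/7
ds/dt = 6/7 · dx/dt = 6/7 · 3 = 18/7 ft/s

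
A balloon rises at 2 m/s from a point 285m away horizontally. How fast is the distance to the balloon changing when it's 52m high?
104√83929/83929 ≈ 0.359 m/s

z² = 285² + y²
z = √(285² + 52²) = √83929
dz/dt = y/z · dy/dt = 52/√83929 · 2 = 104√83929/83929 ≈ 0.359 m/s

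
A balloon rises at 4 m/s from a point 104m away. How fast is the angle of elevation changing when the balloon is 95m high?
0.020967 rad/s

tan(θ) = y/104
sec²(θ) · dθ/dt = (1/104) · dy/dt
dθ/dt = cos²(θ)/104 · 4 = 104/(104² + 95²) · 4
dθ/dt = 0.020967 rad/s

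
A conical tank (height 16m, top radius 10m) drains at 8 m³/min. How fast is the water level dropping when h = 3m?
512/(225π) ≈ 0.7243 m/min

r/h = 10/16, so r = (5/8)h
V = (1/3)πr²h = (1/3)π((5/8)h)²h = (25/192)πh³
dV/dh = (25/64)πh²
dh/dt = (dV/dt)/(dV/dh) = -8/((25/64)π·3²) = -512/(225π) m/min
The level is dropping at 512/(225π) ≈ 0.7243 m/min.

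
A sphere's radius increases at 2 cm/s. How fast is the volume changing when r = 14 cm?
1568π cm³/s

V = (4/3)πr³
dV/dt = dV/dr · dr/dt = 4πr² · 2
At r = 14: dV/dt = 1568π cm³/s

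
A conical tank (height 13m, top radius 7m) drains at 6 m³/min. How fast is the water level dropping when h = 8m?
507/(1568π) ≈ 0.1029 m/min

r/h = 7/13, so r = (7/13)h
V = (1/3)πr²h = (1/3)π((7/13)h)²h = (49/507)πh³
dV/dh = (49/169)πh²
dh/dt = (dV/dt)/(dV/dh) = -6/((49/169)π·8²) = -507/(1568π) m/min
The level is dropping at 507/(1568π) ≈ 0.1029 m/min.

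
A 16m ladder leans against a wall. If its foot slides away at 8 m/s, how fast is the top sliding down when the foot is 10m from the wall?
40√39/39 ≈ 6.405 m/s

x² + y² = 16²
2x·dx/dt + 2y·dy/dt = 0
dy/dt = -x/y · dx/dt = -10/(2√39) · 8 = -40√39/39 m/s
The top is descending at 40√39/39 ≈ 6.405 m/s.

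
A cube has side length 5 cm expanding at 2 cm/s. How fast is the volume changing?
150 cm³/s

V = s³
dV/dt = 3s² · ds/dt = 3·5²·2 = 150 cm³/s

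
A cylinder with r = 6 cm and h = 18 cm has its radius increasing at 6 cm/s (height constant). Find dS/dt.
360π cm²/s

S = 2πrh + 2πr² (lateral + bases)
dS/dt = (2πh + 4πr)·dr/dt = (2π·18 + 4π·6)·6
= 360π cm²/s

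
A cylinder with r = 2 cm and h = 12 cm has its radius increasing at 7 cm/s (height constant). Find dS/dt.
224π cm²/s

S = 2πrh + 2πr² (lateral + bases)
dS/dt = (2πh + 4πr)·dr/dt = (2π·12 + 4π·2)·7
= 224π cm²/s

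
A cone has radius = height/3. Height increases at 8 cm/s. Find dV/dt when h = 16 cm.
2048π/9 cm³/s

V = (1/3)π(h/3)²h = πh³/27
dV/dt = πh²/9 · 8
At h = 16: dV/dt = 2048π/9 cm³/s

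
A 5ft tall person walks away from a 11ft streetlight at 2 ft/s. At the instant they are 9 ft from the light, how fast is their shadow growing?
5/3 ft/s

By similar triangles: 11/(x+s) = 5/s
Solving: s = 5x/6
ds/dt = 5/6 · dx/dt = 5/6 · 2 = 5/3 ft/s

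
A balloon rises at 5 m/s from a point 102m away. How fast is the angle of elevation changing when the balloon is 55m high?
0.037978 rad/s

tan(θ) = y/102
sec²(θ) · dθ/dt = (1/102) · dy/dt
dθ/dt = cos²(θ)/102 · 5 = 102/(102² + 55²) · 5
dθ/dt = 0.037978 rad/s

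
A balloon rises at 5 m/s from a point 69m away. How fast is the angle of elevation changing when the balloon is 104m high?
0.022148 rad/s

tan(θ) = y/69
sec²(θ) · dθ/dt = (1/69) · dy/dt
dθ/dt = cos²(θ)/69 · 5 = 69/(69² + 104²) · 5
dθ/dt = 0.022148 rad/s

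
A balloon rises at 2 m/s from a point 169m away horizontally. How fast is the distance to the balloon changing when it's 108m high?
216√1609/8045 ≈ 1.077 m/s

z² = 169² + y²
z = √(169² + 108²) = 5√1609
dz/dt = y/z · dy/dt = 108/(5√1609) · 2 = 216√1609/8045 ≈ 1.077 m/s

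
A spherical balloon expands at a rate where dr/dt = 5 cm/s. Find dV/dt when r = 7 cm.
980π cm³/s

V = (4/3)πr³
dV/dt = dV/dr · dr/dt = 4πr² · 5
At r = 7: dV/dt = 980π cm³/s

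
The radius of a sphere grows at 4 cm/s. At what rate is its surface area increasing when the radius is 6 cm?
192π cm²/s

S = 4πr²
dS/dt = dS/dr · dr/dt = 8πr · 4
At r = 6: dS/dt = 192π cm²/s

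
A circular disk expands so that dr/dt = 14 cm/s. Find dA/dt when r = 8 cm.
224π cm²/s

A = πr²
dA/dt = 2πr · dr/dt = 2π(8)(14) = 224π cm²/s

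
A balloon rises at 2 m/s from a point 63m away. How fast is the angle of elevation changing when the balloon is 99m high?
0.00915 rad/s

tan(θ) = y/63
sec²(θ) · dθ/dt = (1/63) · dy/dt
dθ/dt = cos²(θ)/63 · 2 = 63/(63² + 99²) · 2
dθ/dt = 0.00915 rad/s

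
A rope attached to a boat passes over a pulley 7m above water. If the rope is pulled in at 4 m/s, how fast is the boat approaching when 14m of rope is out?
8√3/3 ≈ 4.619 m/s

rope² = x² + 7²
x = √(14² - 7²) = 7√3
dx/dt = (rope/x) · d(rope)/dt = (14/(7√3)) · (-4) = -8√3/3 m/s
The boat approaches at 8√3/3 ≈ 4.619 m/s.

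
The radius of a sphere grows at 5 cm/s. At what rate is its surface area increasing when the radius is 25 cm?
1000π cm²/s

S = 4πr²
dS/dt = dS/dr · dr/dt = 8πr · 5
At r = 25: dS/dt = 1000π cm²/s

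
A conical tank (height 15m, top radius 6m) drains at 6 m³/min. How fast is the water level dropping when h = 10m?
3/(8π) ≈ 0.1194 m/min

r/h = 6/15, so r = (2/5)h
V = (1/3)πr²h = (1/3)π((2/5)h)²h = (4/75)πh³
dV/dh = (4/25)πh²
dh/dt = (dV/dt)/(dV/dh) = -6/((4/25)π·10²) = -3/(8π) m/min
The level is dropping at 3/(8π) ≈ 0.1194 m/min.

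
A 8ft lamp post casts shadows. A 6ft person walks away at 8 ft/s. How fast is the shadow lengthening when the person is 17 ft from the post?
24 ft/s

By similar triangles: 8/(x+s) = 6/s
Solving: s = 6x/2
ds/dt = 6/2 · dx/dt = 3 · 8 = 24 ft/s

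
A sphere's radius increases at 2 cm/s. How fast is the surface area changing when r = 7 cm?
112π cm²/s

S = 4πr²
dS/dt = dS/dr · dr/dt = 8πr · 2
At r = 7: dS/dt = 112π cm²/s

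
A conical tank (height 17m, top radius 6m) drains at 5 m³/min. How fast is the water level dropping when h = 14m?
1445/(7056π) ≈ 0.06519 m/min

r/h = 6/17, so r = (6/17)h
V = (1/3)πr²h = (1/3)π((6/17)h)²h = (12/289)πh³
dV/dh = (36/289)πh²
dh/dt = (dV/dt)/(dV/dh) = -5/((36/289)π·14²) = -1445/(7056π) m/min
The level is dropping at 1445/(7056π) ≈ 0.06519 m/min.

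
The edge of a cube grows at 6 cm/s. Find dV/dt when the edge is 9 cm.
1458 cm³/s

V = s³
dV/dt = 3s² · ds/dt = 3·9²·6 = 1458 cm³/s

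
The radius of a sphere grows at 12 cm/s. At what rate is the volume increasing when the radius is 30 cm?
43200π cm³/s

V = (4/3)πr³
dV/dt = dV/dr · dr/dt = 4πr² · 12
At r = 30: dV/dt = 43200π cm³/s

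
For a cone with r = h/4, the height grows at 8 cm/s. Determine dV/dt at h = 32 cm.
512π cm³/s

V = (1/3)π(h/4)²h = πh³/48
dV/dt = πh²/16 · 8
At h = 32: dV/dt = 512π cm³/s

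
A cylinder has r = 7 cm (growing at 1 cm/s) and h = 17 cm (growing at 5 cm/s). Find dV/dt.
483π cm³/s

V = πr²h
dV/dt = 2πrh·dr/dt + πr²·dh/dt
= 2π(7)(17)(1) + π(7)²(5)
= 483π cm³/s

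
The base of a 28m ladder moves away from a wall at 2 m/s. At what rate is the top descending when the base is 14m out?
2√3/3 ≈ 1.155 m/s

x² + y² = 28²
2x·dx/dt + 2y·dy/dt = 0
dy/dt = -x/y · dx/dt = -14/(14√3) · 2 = -2√3/3 m/s
The top is descending at 2√3/3 ≈ 1.155 m/s.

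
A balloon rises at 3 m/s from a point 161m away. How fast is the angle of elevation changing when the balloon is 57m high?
0.016558 rad/s

tan(θ) = y/161
sec²(θ) · dθ/dt = (1/161) · dy/dt
dθ/dt = cos²(θ)/161 · 3 = 161/(161² + 57²) · 3
dθ/dt = 0.016558 rad/s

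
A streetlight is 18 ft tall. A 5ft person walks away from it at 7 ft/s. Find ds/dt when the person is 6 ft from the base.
35/13 ft/s

By similar triangles: 18/(x+s) = 5/s
Solving: s = 5x/13
ds/dt = 5/13 · dx/dt = 5/13 · 7 = 35/13 ft/s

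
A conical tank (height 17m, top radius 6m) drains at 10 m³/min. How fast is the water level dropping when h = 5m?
289/(90π) ≈ 1.022 m/min

r/h = 6/17, so r = (6/17)h
V = (1/3)πr²h = (1/3)π((6/17)h)²h = (12/289)πh³
dV/dh = (36/289)πh²
dh/dt = (dV/dt)/(dV/dh) = -10/((36/289)π·5²) = -289/(90π) m/min
The level is dropping at 289/(90π) ≈ 1.022 m/min.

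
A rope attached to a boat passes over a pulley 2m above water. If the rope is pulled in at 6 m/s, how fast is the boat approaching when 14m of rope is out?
7√3/2 ≈ 6.062 m/s

rope² = x² + 2²
x = √(14² - 2²) = 8√3
dx/dt = (rope/x) · d(rope)/dt = (14/(8√3)) · (-6) = -7√3/2 m/s
The boat approaches at 7√3/2 ≈ 6.062 m/s.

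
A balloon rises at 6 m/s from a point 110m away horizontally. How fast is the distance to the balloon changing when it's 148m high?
444√8501/8501 ≈ 4.816 m/s

z² = 110² + y²
z = √(110² + 148²) = 2√8501
dz/dt = y/z · dy/dt = 148/(2√8501) · 6 = 444√8501/8501 ≈ 4.816 m/s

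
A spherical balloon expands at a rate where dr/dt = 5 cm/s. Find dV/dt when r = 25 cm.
12500π cm³/s

V = (4/3)πr³
dV/dt = dV/dr · dr/dt = 4πr² · 5
At r = 25: dV/dt = 12500π cm³/s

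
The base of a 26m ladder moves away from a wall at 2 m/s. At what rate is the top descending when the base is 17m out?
34√43/129 ≈ 1.728 m/s

x² + y² = 26²
2x·dx/dt + 2y·dy/dt = 0
dy/dt = -x/y · dx/dt = -17/(3√43) · 2 = -34√43/129 m/s
The top is descending at 34√43/129 ≈ 1.728 m/s.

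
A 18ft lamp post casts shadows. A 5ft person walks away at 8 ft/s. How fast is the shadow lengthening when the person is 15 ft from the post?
40/13 ft/s

By similar triangles: 18/(x+s) = 5/s
Solving: s = 5x/13
ds/dt = 5/13 · dx/dt = 5/13 · 8 = 40/13 ft/s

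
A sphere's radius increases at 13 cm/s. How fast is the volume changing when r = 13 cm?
8788π cm³/s

V = (4/3)πr³
dV/dt = dV/dr · dr/dt = 4πr² · 13
At r = 13: dV/dt = 8788π cm³/s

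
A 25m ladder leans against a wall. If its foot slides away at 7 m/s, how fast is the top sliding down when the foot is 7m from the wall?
49/24 ≈ 2.042 m/s

x² + y² = 25²
2x·dx/dt + 2y·dy/dt = 0
dy/dt = -x/y · dx/dt = -7/24 · 7 = -49/24 m/s
The top is descending at 49/24 ≈ 2.042 m/s.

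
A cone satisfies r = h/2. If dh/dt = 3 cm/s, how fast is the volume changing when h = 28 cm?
588π cm³/s

V = (1/3)π(h/2)²h = πh³/12
dV/dt = πh²/4 · 3
At h = 28: dV/dt = 588π cm³/s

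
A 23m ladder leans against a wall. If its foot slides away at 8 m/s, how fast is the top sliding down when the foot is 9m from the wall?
9√7/7 ≈ 3.402 m/s

x² + y² = 23²
2x·dx/dt + 2y·dy/dt = 0
dy/dt = -x/y · dx/dt = -9/(8√7) · 8 = -9√7/7 m/s
The top is descending at 9√7/7 ≈ 3.402 m/s.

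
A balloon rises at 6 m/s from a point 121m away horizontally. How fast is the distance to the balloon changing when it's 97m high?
291√962/2405 ≈ 3.753 m/s

z² = 121² + y²
z = √(121² + 97²) = 5√962
dz/dt = y/z · dy/dt = 97/(5√962) · 6 = 291√962/2405 ≈ 3.753 m/s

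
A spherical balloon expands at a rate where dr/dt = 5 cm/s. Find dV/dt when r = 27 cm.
14580π cm³/s

V = (4/3)πr³
dV/dt = dV/dr · dr/dt = 4πr² · 5
At r = 27: dV/dt = 14580π cm³/s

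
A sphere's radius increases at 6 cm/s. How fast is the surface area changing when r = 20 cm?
960π cm²/s

S = 4πr²
dS/dt = dS/dr · dr/dt = 8πr · 6
At r = 20: dS/dt = 960π cm²/s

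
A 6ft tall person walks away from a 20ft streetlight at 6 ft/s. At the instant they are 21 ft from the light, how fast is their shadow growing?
18/7 ft/s

By similar triangles: 20/(x+s) = 6/s
Solving: s = 6x/14
ds/dt = 6/14 · dx/dt = 3/7 · 6 = 18/7 ft/s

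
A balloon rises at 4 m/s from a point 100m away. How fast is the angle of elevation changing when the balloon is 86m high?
0.022994 rad/s

tan(θ) = y/100
sec²(θ) · dθ/dt = (1/100) · dy/dt
dθ/dt = cos²(θ)/100 · 4 = 100/(100² + 86²) · 4
dθ/dt = 0.022994 rad/s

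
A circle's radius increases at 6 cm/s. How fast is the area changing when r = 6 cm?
72π cm²/s

A = πr²
dA/dt = 2πr · dr/dt = 2π(6)(6) = 72π cm²/s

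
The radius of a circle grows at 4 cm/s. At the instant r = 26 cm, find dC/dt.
8π cm/s

C = 2πr
dC/dt = 2π · dr/dt = 2π · 4 = 8π cm/s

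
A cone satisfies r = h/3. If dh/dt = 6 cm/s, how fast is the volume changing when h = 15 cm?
150π cm³/s

V = (1/3)π(h/3)²h = πh³/27
dV/dt = πh²/9 · 6
At h = 15: dV/dt = 150π cm³/s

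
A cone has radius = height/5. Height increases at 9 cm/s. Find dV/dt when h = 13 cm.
1521π/25 cm³/s

V = (1/3)π(h/5)²h = πh³/75
dV/dt = πh²/25 · 9
At h = 13: dV/dt = 1521π/25 cm³/s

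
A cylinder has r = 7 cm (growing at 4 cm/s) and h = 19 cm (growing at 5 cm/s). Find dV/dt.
1309π cm³/s

V = πr²h
dV/dt = 2πrh·dr/dt + πr²·dh/dt
= 2π(7)(19)(4) + π(7)²(5)
= 1309π cm³/s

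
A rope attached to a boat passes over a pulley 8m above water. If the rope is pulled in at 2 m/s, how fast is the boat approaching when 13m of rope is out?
26√105/105 ≈ 2.537 m/s

rope² = x² + 8²
x = √(13² - 8²) = √105
dx/dt = (rope/x) · d(rope)/dt = (13/√105) · (-2) = -26√105/105 m/s
The boat approaches at 26√105/105 ≈ 2.537 m/s.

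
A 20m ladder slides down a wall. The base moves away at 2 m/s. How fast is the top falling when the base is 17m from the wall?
34√111/111 ≈ 3.227 m/s

x² + y² = 20²
2x·dx/dt + 2y·dy/dt = 0
dy/dt = -x/y · dx/dt = -17/√111 · 2 = -34√111/111 m/s
The top is descending at 34√111/111 ≈ 3.227 m/s.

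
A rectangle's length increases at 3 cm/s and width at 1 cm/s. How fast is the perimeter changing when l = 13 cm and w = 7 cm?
8 cm/s

P = 2(l + w)
dP/dt = 2(dl/dt + dw/dt) = 2(3 + 1) = 8 cm/s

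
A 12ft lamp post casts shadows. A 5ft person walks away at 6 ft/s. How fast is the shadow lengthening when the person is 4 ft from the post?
30/7 ft/s

By similar triangles: 12/(x+s) = 5/s
Solving: s = 5x/7
ds/dt = 5/7 · dx/dt = 5/7 · 6 = 30/7 ft/s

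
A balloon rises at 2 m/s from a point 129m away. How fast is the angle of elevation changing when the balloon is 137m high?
0.007286 rad/s

tan(θ) = y/129
sec²(θ) · dθ/dt = (1/129) · dy/dt
dθ/dt = cos²(θ)/129 · 2 = 129/(129² + 137²) · 2
dθ/dt = 0.007286 rad/s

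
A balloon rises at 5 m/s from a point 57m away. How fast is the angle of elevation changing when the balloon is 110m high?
0.018568 rad/s

tan(θ) = y/57
sec²(θ) · dθ/dt = (1/57) · dy/dt
dθ/dt = cos²(θ)/57 · 5 = 57/(57² + 110²) · 5
dθ/dt = 0.018568 rad/s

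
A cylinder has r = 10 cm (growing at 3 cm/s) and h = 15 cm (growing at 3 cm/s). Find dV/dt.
1200π cm³/s

V = πr²h
dV/dt = 2πrh·dr/dt + πr²·dh/dt
= 2π(10)(15)(3) + π(10)²(3)
= 1200π cm³/s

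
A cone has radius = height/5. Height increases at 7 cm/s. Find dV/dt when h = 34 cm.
8092π/25 cm³/s

V = (1/3)π(h/5)²h = πh³/75
dV/dt = πh²/25 · 7
At h = 34: dV/dt = 8092π/25 cm³/s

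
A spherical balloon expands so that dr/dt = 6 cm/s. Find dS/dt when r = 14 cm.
672π cm²/s

S = 4πr²
dS/dt = dS/dr · dr/dt = 8πr · 6
At r = 14: dS/dt = 672π cm²/s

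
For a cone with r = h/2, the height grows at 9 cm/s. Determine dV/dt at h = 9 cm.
729π/4 cm³/s

V = (1/3)π(h/2)²h = πh³/12
dV/dt = πh²/4 · 9
At h = 9: dV/dt = 729π/4 cm³/s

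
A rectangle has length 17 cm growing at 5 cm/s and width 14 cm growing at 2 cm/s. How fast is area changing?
104 cm²/s

A = lw
dA/dt = w·dl/dt + l·dw/dt = 14·5 + 17·2 = 104 cm²/s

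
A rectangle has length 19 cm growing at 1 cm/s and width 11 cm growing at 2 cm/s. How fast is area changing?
49 cm²/s

A = lw
dA/dt = w·dl/dt + l·dw/dt = 11·1 + 19·2 = 49 cm²/s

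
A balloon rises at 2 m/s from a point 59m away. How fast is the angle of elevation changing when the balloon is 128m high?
0.00594 rad/s

tan(θ) = y/59
sec²(θ) · dθ/dt = (1/59) · dy/dt
dθ/dt = cos²(θ)/59 · 2 = 59/(59² + 128²) · 2
dθ/dt = 0.00594 rad/s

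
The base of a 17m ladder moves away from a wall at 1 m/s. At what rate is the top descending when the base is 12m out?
12√145/145 ≈ 0.9965 m/s

x² + y² = 17²
2x·dx/dt + 2y·dy/dt = 0
dy/dt = -x/y · dx/dt = -12/√145 · 1 = -12√145/145 m/s
The top is descending at 12√145/145 ≈ 0.9965 m/s.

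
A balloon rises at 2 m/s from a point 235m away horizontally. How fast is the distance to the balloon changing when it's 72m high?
144√60409/60409 ≈ 0.5859 m/s

z² = 235² + y²
z = √(235² + 72²) = √60409
dz/dt = y/z · dy/dt = 72/√60409 · 2 = 144√60409/60409 ≈ 0.5859 m/s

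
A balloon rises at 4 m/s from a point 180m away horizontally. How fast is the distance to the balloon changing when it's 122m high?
244√11821/11821 ≈ 2.244 m/s

z² = 180² + y²
z = √(180² + 122²) = 2√11821
dz/dt = y/z · dy/dt = 122/(2√11821) · 4 = 244√11821/11821 ≈ 2.244 m/s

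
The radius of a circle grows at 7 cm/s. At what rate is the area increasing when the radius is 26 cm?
364π cm²/s

A = πr²
dA/dt = 2πr · dr/dt = 2π(26)(7) = 364π cm²/s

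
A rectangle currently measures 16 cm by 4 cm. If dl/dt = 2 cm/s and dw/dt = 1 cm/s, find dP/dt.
6 cm/s

P = 2(l + w)
dP/dt = 2(dl/dt + dw/dt) = 2(2 + 1) = 6 cm/s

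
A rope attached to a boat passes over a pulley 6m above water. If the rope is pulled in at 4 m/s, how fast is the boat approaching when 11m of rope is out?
44√85/85 ≈ 4.772 m/s

rope² = x² + 6²
x = √(11² - 6²) = √85
dx/dt = (rope/x) · d(rope)/dt = (11/√85) · (-4) = -44√85/85 m/s
The boat approaches at 44√85/85 ≈ 4.772 m/s.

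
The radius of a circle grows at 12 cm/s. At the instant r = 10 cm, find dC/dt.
24π cm/s

C = 2πr
dC/dt = 2π · dr/dt = 2π · 12 = 24π cm/s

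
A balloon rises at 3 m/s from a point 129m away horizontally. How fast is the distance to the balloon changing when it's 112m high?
336√29185/29185 ≈ 1.967 m/s

z² = 129² + y²
z = √(129² + 112²) = √29185
dz/dt = y/z · dy/dt = 112/√29185 · 3 = 336√29185/29185 ≈ 1.967 m/s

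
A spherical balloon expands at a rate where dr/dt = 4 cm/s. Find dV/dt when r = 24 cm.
9216π cm³/s

V = (4/3)πr³
dV/dt = dV/dr · dr/dt = 4πr² · 4
At r = 24: dV/dt = 9216π cm³/s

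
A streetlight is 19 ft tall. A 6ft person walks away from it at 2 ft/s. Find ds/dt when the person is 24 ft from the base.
12/13 ft/s

By similar triangles: 19/(x+s) = 6/s
Solving: s = 6x/13
ds/dt = 6/13 · dx/dt = 6/13 · 2 = 12/13 ft/s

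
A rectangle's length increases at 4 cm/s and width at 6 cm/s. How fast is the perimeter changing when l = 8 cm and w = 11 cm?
20 cm/s

P = 2(l + w)
dP/dt = 2(dl/dt + dw/dt) = 2(4 + 6) = 20 cm/s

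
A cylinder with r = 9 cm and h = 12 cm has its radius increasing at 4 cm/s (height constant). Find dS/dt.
240π cm²/s

S = 2πrh + 2πr² (lateral + bases)
dS/dt = (2πh + 4πr)·dr/dt = (2π·12 + 4π·9)·4
= 240π cm²/s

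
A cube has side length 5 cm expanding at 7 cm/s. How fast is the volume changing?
525 cm³/s

V = s³
dV/dt = 3s² · ds/dt = 3·5²·7 = 525 cm³/s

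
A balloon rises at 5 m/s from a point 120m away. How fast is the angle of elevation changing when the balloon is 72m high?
0.030637 rad/s

tan(θ) = y/120
sec²(θ) · dθ/dt = (1/120) · dy/dt
dθ/dt = cos²(θ)/120 · 5 = 120/(120² + 72²) · 5
dθ/dt = 0.030637 rad/s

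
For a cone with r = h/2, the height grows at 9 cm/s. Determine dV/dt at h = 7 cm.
441π/4 cm³/s

V = (1/3)π(h/2)²h = πh³/12
dV/dt = πh²/4 · 9
At h = 7: dV/dt = 441π/4 cm³/s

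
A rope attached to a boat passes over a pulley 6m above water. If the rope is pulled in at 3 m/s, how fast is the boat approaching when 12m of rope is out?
2√3 ≈ 3.464 m/s

rope² = x² + 6²
x = √(12² - 6²) = 6√3
dx/dt = (rope/x) · d(rope)/dt = (12/(6√3)) · (-3) = -2√3 m/s
The boat approaches at 2√3 ≈ 3.464 m/s.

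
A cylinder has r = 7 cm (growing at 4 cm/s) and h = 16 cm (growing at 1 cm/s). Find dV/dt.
945π cm³/s

V = πr²h
dV/dt = 2πrh·dr/dt + πr²·dh/dt
= 2π(7)(16)(4) + π(7)²(1)
= 945π cm³/s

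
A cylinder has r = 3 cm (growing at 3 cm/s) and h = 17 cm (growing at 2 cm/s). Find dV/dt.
324π cm³/s

V = πr²h
dV/dt = 2πrh·dr/dt + πr²·dh/dt
= 2π(3)(17)(3) + π(3)²(2)
= 324π cm³/s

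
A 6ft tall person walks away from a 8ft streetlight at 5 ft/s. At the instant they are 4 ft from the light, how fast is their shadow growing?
15 ft/s

By similar triangles: 8/(x+s) = 6/s
Solving: s = 6x/2
ds/dt = 6/2 · dx/dt = 3 · 5 = 15 ft/s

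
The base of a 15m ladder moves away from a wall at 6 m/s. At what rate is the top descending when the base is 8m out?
48√161/161 ≈ 3.783 m/s

x² + y² = 15²
2x·dx/dt + 2y·dy/dt = 0
dy/dt = -x/y · dx/dt = -8/√161 · 6 = -48√161/161 m/s
The top is descending at 48√161/161 ≈ 3.783 m/s.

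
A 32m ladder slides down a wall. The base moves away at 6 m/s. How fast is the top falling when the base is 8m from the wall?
2√15/5 ≈ 1.549 m/s

x² + y² = 32²
2x·dx/dt + 2y·dy/dt = 0
dy/dt = -x/y · dx/dt = -8/(8√15) · 6 = -2√15/5 m/s
The top is descending at 2√15/5 ≈ 1.549 m/s.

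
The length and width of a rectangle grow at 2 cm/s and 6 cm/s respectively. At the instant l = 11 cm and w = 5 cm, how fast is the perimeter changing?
16 cm/s

P = 2(l + w)
dP/dt = 2(dl/dt + dw/dt) = 2(2 + 6) = 16 cm/s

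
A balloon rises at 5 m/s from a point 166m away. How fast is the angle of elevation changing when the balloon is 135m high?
0.01813 rad/s

tan(θ) = y/166
sec²(θ) · dθ/dt = (1/166) · dy/dt
dθ/dt = cos²(θ)/166 · 5 = 166/(166² + 135²) · 5
dθ/dt = 0.01813 rad/s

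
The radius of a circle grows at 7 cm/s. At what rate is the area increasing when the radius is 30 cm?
420π cm²/s

A = πr²
dA/dt = 2πr · dr/dt = 2π(30)(7) = 420π cm²/s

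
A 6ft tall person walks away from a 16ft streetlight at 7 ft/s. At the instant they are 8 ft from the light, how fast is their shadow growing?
21/5 ft/s

By similar triangles: 16/(x+s) = 6/s
Solving: s = 6x/10
ds/dt = 6/10 · dx/dt = 3/5 · 7 = 21/5 ft/s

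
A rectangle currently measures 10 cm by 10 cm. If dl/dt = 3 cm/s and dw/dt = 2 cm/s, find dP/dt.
10 cm/s

P = 2(l + w)
dP/dt = 2(dl/dt + dw/dt) = 2(3 + 2) = 10 cm/s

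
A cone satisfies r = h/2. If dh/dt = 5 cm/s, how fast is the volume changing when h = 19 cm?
1805π/4 cm³/s

V = (1/3)π(h/2)²h = πh³/12
dV/dt = πh²/4 · 5
At h = 19: dV/dt = 1805π/4 cm³/s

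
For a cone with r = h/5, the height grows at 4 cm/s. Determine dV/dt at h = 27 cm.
2916π/25 cm³/s

V = (1/3)π(h/5)²h = πh³/75
dV/dt = πh²/25 · 4
At h = 27: dV/dt = 2916π/25 cm³/s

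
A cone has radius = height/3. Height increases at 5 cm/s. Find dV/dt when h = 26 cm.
3380π/9 cm³/s

V = (1/3)π(h/3)²h = πh³/27
dV/dt = πh²/9 · 5
At h = 26: dV/dt = 3380π/9 cm³/s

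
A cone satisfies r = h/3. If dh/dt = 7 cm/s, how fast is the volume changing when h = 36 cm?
1008π cm³/s

V = (1/3)π(h/3)²h = πh³/27
dV/dt = πh²/9 · 7
At h = 36: dV/dt = 1008π cm³/s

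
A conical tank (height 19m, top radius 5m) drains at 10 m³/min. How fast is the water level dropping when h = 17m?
722/(1445π) ≈ 0.159 m/min

r/h = 5/19, so r = (5/19)h
V = (1/3)πr²h = (1/3)π((5/19)h)²h = (25/1083)πh³
dV/dh = (25/361)πh²
dh/dt = (dV/dt)/(dV/dh) = -10/((25/361)π·17²) = -722/(1445π) m/min
The level is dropping at 722/(1445π) ≈ 0.159 m/min.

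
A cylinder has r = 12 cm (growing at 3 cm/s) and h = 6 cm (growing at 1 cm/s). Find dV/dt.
576π cm³/s

V = πr²h
dV/dt = 2πrh·dr/dt + πr²·dh/dt
= 2π(12)(6)(3) + π(12)²(1)
= 576π cm³/s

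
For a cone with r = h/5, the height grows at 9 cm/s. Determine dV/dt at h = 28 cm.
7056π/25 cm³/s

V = (1/3)π(h/5)²h = πh³/75
dV/dt = πh²/25 · 9
At h = 28: dV/dt = 7056π/25 cm³/s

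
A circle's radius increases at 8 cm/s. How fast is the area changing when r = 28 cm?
448π cm²/s

A = πr²
dA/dt = 2πr · dr/dt = 2π(28)(8) = 448π cm²/s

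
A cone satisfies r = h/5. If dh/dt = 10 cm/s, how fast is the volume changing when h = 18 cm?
648π/5 cm³/s

V = (1/3)π(h/5)²h = πh³/75
dV/dt = πh²/25 · 10
At h = 18: dV/dt = 648π/5 cm³/s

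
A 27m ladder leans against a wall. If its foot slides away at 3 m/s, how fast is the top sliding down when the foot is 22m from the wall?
66√5/35 ≈ 4.217 m/s

x² + y² = 27²
2x·dx/dt + 2y·dy/dt = 0
dy/dt = -x/y · dx/dt = -22/(7√5) · 3 = -66√5/35 m/s
The top is descending at 66√5/35 ≈ 4.217 m/s.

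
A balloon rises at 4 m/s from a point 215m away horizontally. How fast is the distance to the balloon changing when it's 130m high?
104√101/505 ≈ 2.07 m/s

z² = 215² + y²
z = √(215² + 130²) = 25√101
dz/dt = y/z · dy/dt = 130/(25√101) · 4 = 104√101/505 ≈ 2.07 m/s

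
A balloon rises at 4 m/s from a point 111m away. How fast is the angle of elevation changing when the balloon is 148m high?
0.012973 rad/s

tan(θ) = y/111
sec²(θ) · dθ/dt = (1/111) · dy/dt
dθ/dt = cos²(θ)/111 · 4 = 111/(111² + 148²) · 4
dθ/dt = 0.012973 rad/s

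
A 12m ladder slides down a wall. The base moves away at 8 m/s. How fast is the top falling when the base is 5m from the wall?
40√119/119 ≈ 3.667 m/s

x² + y² = 12²
2x·dx/dt + 2y·dy/dt = 0
dy/dt = -x/y · dx/dt = -5/√119 · 8 = -40√119/119 m/s
The top is descending at 40√119/119 ≈ 3.667 m/s.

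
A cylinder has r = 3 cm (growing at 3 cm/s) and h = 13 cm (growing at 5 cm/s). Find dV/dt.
279π cm³/s

V = πr²h
dV/dt = 2πrh·dr/dt + πr²·dh/dt
= 2π(3)(13)(3) + π(3)²(5)
= 279π cm³/s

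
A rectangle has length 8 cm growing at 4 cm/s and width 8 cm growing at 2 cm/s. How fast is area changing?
48 cm²/s

A = lw
dA/dt = w·dl/dt + l·dw/dt = 8·4 + 8·2 = 48 cm²/s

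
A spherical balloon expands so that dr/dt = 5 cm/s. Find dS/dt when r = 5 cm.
200π cm²/s

S = 4πr²
dS/dt = dS/dr · dr/dt = 8πr · 5
At r = 5: dS/dt = 200π cm²/s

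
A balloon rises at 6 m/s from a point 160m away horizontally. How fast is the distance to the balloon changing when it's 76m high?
114√1961/1961 ≈ 2.574 m/s

z² = 160² + y²
z = √(160² + 76²) = 4√1961
dz/dt = y/z · dy/dt = 76/(4√1961) · 6 = 114√1961/1961 ≈ 2.574 m/s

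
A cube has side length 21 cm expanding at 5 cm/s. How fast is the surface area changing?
1260 cm²/s

A = 6s²
dA/dt = 12s · ds/dt = 12·21·5 = 1260 cm²/s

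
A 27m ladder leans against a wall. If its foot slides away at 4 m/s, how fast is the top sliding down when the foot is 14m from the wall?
56√533/533 ≈ 2.426 m/s

x² + y² = 27²
2x·dx/dt + 2y·dy/dt = 0
dy/dt = -x/y · dx/dt = -14/√533 · 4 = -56√533/533 m/s
The top is descending at 56√533/533 ≈ 2.426 m/s.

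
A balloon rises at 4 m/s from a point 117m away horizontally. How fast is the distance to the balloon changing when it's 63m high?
14√218/109 ≈ 1.896 m/s

z² = 117² + y²
z = √(117² + 63²) = 9√218
dz/dt = y/z · dy/dt = 63/(9√218) · 4 = 14√218/109 ≈ 1.896 m/s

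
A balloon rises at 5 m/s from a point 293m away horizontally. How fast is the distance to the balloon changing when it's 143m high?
715√106298/106298 ≈ 2.193 m/s

z² = 293² + y²
z = √(293² + 143²) = √106298
dz/dt = y/z · dy/dt = 143/√106298 · 5 = 715√106298/106298 ≈ 2.193 m/s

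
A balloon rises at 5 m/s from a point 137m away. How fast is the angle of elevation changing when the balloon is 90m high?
0.025494 rad/s

tan(θ) = y/137
sec²(θ) · dθ/dt = (1/137) · dy/dt
dθ/dt = cos²(θ)/137 · 5 = 137/(137² + 90²) · 5
dθ/dt = 0.025494 rad/s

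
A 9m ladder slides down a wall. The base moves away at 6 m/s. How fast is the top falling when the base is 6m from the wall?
12√5/5 ≈ 5.367 m/s

x² + y² = 9²
2x·dx/dt + 2y·dy/dt = 0
dy/dt = -x/y · dx/dt = -6/(3√5) · 6 = -12√5/5 m/s
The top is descending at 12√5/5 ≈ 5.367 m/s.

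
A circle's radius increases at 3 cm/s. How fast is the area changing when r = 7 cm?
42π cm²/s

A = πr²
dA/dt = 2πr · dr/dt = 2π(7)(3) = 42π cm²/s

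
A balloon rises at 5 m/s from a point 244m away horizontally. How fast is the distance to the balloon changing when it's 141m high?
705√79417/79417 ≈ 2.502 m/s

z² = 244² + y²
z = √(244² + 141²) = √79417
dz/dt = y/z · dy/dt = 141/√79417 · 5 = 705√79417/79417 ≈ 2.502 m/s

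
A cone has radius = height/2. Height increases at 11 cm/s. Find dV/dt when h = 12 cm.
396π cm³/s

V = (1/3)π(h/2)²h = πh³/12
dV/dt = πh²/4 · 11
At h = 12: dV/dt = 396π cm³/s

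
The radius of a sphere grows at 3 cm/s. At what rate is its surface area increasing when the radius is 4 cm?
96π cm²/s

S = 4πr²
dS/dt = dS/dr · dr/dt = 8πr · 3
At r = 4: dS/dt = 96π cm²/s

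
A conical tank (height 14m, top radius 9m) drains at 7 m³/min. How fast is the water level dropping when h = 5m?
1372/(2025π) ≈ 0.2157 m/min

r/h = 9/14, so r = (9/14)h
V = (1/3)πr²h = (1/3)π((9/14)h)²h = (27/196)πh³
dV/dh = (81/196)πh²
dh/dt = (dV/dt)/(dV/dh) = -7/((81/196)π·5²) = -1372/(2025π) m/min
The level is dropping at 1372/(2025π) ≈ 0.2157 m/min.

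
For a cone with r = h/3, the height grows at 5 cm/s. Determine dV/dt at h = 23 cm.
2645π/9 cm³/s

V = (1/3)π(h/3)²h = πh³/27
dV/dt = πh²/9 · 5
At h = 23: dV/dt = 2645π/9 cm³/s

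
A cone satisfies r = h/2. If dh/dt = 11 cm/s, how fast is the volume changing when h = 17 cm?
3179π/4 cm³/s

V = (1/3)π(h/2)²h = πh³/12
dV/dt = πh²/4 · 11
At h = 17: dV/dt = 3179π/4 cm³/s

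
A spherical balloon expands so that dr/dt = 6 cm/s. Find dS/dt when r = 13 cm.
624π cm²/s

S = 4πr²
dS/dt = dS/dr · dr/dt = 8πr · 6
At r = 13: dS/dt = 624π cm²/s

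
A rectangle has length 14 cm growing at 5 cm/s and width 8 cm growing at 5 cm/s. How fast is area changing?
110 cm²/s

A = lw
dA/dt = w·dl/dt + l·dw/dt = 8·5 + 14·5 = 110 cm²/s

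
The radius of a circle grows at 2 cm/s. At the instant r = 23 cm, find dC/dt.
4π cm/s

C = 2πr
dC/dt = 2π · dr/dt = 2π · 2 = 4π cm/s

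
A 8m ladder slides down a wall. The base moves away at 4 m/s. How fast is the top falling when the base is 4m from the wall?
4√3/3 ≈ 2.309 m/s

x² + y² = 8²
2x·dx/dt + 2y·dy/dt = 0
dy/dt = -x/y · dx/dt = -4/(4√3) · 4 = -4√3/3 m/s
The top is descending at 4√3/3 ≈ 2.309 m/s.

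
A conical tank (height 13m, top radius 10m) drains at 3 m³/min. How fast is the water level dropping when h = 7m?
507/(4900π) ≈ 0.03294 m/min

r/h = 10/13, so r = (10/13)h
V = (1/3)πr²h = (1/3)π((10/13)h)²h = (100/507)πh³
dV/dh = (100/169)πh²
dh/dt = (dV/dt)/(dV/dh) = -3/((100/169)π·7²) = -507/(4900π) m/min
The level is dropping at 507/(4900π) ≈ 0.03294 m/min.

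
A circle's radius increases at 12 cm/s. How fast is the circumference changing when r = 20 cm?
24π cm/s

C = 2πr
dC/dt = 2π · dr/dt = 2π · 12 = 24π cm/s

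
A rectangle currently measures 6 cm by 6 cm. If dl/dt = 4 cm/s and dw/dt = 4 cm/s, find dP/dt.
16 cm/s

P = 2(l + w)
dP/dt = 2(dl/dt + dw/dt) = 2(4 + 4) = 16 cm/s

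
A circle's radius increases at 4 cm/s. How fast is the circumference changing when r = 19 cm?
8π cm/s

C = 2πr
dC/dt = 2π · dr/dt = 2π · 4 = 8π cm/s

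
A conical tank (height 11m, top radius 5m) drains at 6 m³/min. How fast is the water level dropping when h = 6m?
121/(150π) ≈ 0.2568 m/min

r/h = 5/11, so r = (5/11)h
V = (1/3)πr²h = (1/3)π((5/11)h)²h = (25/363)πh³
dV/dh = (25/121)πh²
dh/dt = (dV/dt)/(dV/dh) = -6/((25/121)π·6²) = -121/(150π) m/min
The level is dropping at 121/(150π) ≈ 0.2568 m/min.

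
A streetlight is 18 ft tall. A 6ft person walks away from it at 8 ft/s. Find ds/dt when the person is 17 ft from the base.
4 ft/s

By similar triangles: 18/(x+s) = 6/s
Solving: s = 6x/12
ds/dt = 6/12 · dx/dt = 1/2 · 8 = 4 ft/s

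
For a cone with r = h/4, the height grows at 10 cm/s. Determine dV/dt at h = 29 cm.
4205π/8 cm³/s

V = (1/3)π(h/4)²h = πh³/48
dV/dt = πh²/16 · 10
At h = 29: dV/dt = 4205π/8 cm³/s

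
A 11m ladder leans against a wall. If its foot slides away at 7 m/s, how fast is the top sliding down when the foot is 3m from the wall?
3√7/4 ≈ 1.984 m/s

x² + y² = 11²
2x·dx/dt + 2y·dy/dt = 0
dy/dt = -x/y · dx/dt = -3/(4√7) · 7 = -3√7/4 m/s
The top is descending at 3√7/4 ≈ 1.984 m/s.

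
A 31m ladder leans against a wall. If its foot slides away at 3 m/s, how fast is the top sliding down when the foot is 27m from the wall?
81√58/116 ≈ 5.318 m/s

x² + y² = 31²
2x·dx/dt + 2y·dy/dt = 0
dy/dt = -x/y · dx/dt = -27/(2√58) · 3 = -81√58/116 m/s
The top is descending at 81√58/116 ≈ 5.318 m/s.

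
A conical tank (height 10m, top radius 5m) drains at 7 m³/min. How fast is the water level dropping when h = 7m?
4/(7π) ≈ 0.1819 m/min

r/h = 5/10, so r = (1/2)h
V = (1/3)πr²h = (1/3)π((1/2)h)²h = (1/12)πh³
dV/dh = (1/4)πh²
dh/dt = (dV/dt)/(dV/dh) = -7/((1/4)π·7²) = -4/(7π) m/min
The level is dropping at 4/(7π) ≈ 0.1819 m/min.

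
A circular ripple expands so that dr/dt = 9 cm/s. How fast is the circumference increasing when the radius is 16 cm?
18π cm/s

C = 2πr
dC/dt = 2π · dr/dt = 2π · 9 = 18π cm/s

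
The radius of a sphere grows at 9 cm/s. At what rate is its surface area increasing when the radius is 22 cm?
1584π cm²/s

S = 4πr²
dS/dt = dS/dr · dr/dt = 8πr · 9
At r = 22: dS/dt = 1584π cm²/s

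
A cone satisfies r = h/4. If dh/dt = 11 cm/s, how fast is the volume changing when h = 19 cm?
3971π/16 cm³/s

V = (1/3)π(h/4)²h = πh³/48
dV/dt = πh²/16 · 11
At h = 19: dV/dt = 3971π/16 cm³/s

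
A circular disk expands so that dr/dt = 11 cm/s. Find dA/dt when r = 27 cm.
594π cm²/s

A = πr²
dA/dt = 2πr · dr/dt = 2π(27)(11) = 594π cm²/s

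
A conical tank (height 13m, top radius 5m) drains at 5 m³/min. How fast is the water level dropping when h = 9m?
169/(405π) ≈ 0.1328 m/min

r/h = 5/13, so r = (5/13)h
V = (1/3)πr²h = (1/3)π((5/13)h)²h = (25/507)πh³
dV/dh = (25/169)πh²
dh/dt = (dV/dt)/(dV/dh) = -5/((25/169)π·9²) = -169/(405π) m/min
The level is dropping at 169/(405π) ≈ 0.1328 m/min.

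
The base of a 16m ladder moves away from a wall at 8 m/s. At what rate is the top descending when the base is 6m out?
24√55/55 ≈ 3.236 m/s

x² + y² = 16²
2x·dx/dt + 2y·dy/dt = 0
dy/dt = -x/y · dx/dt = -6/(2√55) · 8 = -24√55/55 m/s
The top is descending at 24√55/55 ≈ 3.236 m/s.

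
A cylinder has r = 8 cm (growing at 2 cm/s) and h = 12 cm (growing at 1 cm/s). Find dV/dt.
448π cm³/s

V = πr²h
dV/dt = 2πrh·dr/dt + πr²·dh/dt
= 2π(8)(12)(2) + π(8)²(1)
= 448π cm³/s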